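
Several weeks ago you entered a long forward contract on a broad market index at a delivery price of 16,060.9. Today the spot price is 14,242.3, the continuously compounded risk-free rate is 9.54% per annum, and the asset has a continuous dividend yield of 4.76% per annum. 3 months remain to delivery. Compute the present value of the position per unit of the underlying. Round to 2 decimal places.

-1608.56

Current fair forward for the remaining 3 months: F = S·e^((r − q)·T), (r − q) = 0.0954 − 0.0476 = 0.0478
F = 14242.3 · e^(0.0478 × 3/12) = 14242.3 × 1.01202169 = 14413.5165
Value of long forward = (F − K)·e^(−rT) = (14413.5165 − 16060.9) · e^(−0.0954·3/12)
= -1647.3835 × 0.97643216 = -1608.56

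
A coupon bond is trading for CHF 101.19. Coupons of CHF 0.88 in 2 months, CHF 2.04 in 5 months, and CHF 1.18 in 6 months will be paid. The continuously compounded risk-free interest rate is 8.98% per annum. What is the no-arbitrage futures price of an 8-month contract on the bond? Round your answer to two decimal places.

PV(coupons) I = 0.88·e^(−0.0898·2/12) + 2.04·e^(−0.0898·5/12) + 1.18·e^(−0.0898·6/12)
I = 0.8669 + 1.9651 + 1.1282 = 3.9602
F = (S − I)·e^(rT) = (101.19 − 3.9602) · e^(0.0898·8/12)
= 97.2298 · e^0.059867 = 97.2298 × 1.061695 = CHF 103.23

CHF 103.23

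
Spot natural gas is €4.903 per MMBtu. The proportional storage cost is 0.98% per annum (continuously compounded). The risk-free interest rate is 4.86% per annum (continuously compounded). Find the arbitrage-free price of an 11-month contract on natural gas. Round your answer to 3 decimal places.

€5.173 per MMBtu

Net carry = r + u − y = 0.0486 + 0.0098 − 0.0000 = 0.0584
F = S·e^((r+u−y)T) = 4.903 · e^(0.0584 × 11/12) = 4.903 · e^0.053533
= 4.903 × 1.054992 = €5.173 per MMBtu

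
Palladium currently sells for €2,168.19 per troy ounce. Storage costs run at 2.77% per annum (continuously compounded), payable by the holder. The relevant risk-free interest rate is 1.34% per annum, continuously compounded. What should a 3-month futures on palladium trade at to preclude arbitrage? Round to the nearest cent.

Net carry = r + u − y = 0.0134 + 0.0277 − 0.0000 = 0.0411
F = S·e^((r+u−y)T) = 2168.19 · e^(0.0411 × 3/12) = 2168.19 · e^0.01027500
= 2168.19 × 1.01032797 = €2,190.58 per troy ounce

€2,190.58 per troy ounce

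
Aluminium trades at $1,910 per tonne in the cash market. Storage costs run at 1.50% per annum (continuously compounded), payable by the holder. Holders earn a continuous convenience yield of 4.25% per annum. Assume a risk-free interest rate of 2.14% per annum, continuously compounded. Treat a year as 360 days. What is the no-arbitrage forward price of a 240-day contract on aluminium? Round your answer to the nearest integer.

$1,902 per tonne

Net carry = r + u − y = 0.0214 + 0.0150 − 0.0425 = -0.0061
F = S·e^((r+u−y)T) = 1910 · e^(-0.0061 × 240/360) = 1910 · e^-0.004067
= 1910 × 0.995941 = $1,902 per tonne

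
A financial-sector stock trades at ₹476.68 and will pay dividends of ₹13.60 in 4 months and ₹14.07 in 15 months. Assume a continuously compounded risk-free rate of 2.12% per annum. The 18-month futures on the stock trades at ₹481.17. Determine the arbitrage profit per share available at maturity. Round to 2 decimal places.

PV(dividends) I = 13.60·e^(−0.0212·4/12) + 14.07·e^(−0.0212·15/12) = 27.2063
Fair futures F* = (S − I)·e^(rT) = (476.68 − 27.2063)·e^0.031800 = 449.4737 × 1.032311 = 463.9966
Market ₹481.17 > fair 463.9966: forward overpriced → cash-and-carry (borrow at r, buy the stock and collect the dividends, short the forward).
Profit at T = |F_mkt − F*| = |481.17 − 463.9966| = ₹17.17 per share

₹17.17 per share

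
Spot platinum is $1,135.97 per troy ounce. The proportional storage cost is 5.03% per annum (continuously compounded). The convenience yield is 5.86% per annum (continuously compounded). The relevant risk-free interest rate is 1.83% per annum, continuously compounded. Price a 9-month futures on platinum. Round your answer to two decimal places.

Net carry = r + u − y = 0.0183 + 0.0503 − 0.0586 = 0.0100
F = S·e^((r+u−y)T) = 1135.97 · e^(0.0100 × 9/12) = 1135.97 · e^0.00750000
= 1135.97 × 1.00752820 = $1,144.52 per troy ounce

$1,144.52 per troy ounce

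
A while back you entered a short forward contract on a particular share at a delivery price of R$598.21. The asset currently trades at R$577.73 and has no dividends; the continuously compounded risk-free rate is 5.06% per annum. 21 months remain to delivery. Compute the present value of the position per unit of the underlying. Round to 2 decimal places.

Current fair forward for the remaining 21 months: F = S·e^(r·T), r = 0.0506
F = 577.73 · e^(0.0506 × 21/12) = 577.73 × 1.092589 = 631.2214
Value of long forward = (F − K)·e^(−rT) = (631.2214 − 598.21) · e^(−0.0506·21/12)
= 33.0114 × 0.915257 = 30.21
Short position value = −(long value) = -R$30.21

-R$30.21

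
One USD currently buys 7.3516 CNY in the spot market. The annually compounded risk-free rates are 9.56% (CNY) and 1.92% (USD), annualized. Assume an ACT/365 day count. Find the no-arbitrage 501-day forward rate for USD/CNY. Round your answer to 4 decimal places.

By covered interest parity, F = S · (1+r_CNY)^T / (1+r_USD)^T
= 7.3516 × 1.133513 / 1.026448 = 7.3516 × 1.104306
F = 8.1184 CNY per USD

8.1184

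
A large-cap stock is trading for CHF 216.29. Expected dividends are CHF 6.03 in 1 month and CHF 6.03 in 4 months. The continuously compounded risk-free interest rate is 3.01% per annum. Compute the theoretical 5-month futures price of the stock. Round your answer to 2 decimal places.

CHF 206.88

PV(dividends) I = 6.03·e^(−0.0301·1/12) + 6.03·e^(−0.0301·4/12)
I = 6.0149 + 5.9698 = 11.9847
F = (S − I)·e^(rT) = (216.29 − 11.9847) · e^(0.0301·5/12)
= 204.3053 · e^0.012542 = 204.3053 × 1.012621 = CHF 206.88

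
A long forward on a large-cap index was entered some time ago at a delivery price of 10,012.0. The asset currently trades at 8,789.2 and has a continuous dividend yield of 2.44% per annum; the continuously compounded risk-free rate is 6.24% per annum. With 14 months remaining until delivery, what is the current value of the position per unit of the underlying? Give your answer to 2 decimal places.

-766.50

Current fair forward for the remaining 14 months: F = S·e^((r − q)·T), (r − q) = 0.0624 − 0.0244 = 0.0380
F = 8789.2 · e^(0.0380 × 14/12) = 8789.2 × 1.04533074 = 9187.6209
Value of long forward = (F − K)·e^(−rT) = (9187.6209 − 10012.0) · e^(−0.0624·14/12)
= -824.3791 × 0.92978677 = -766.50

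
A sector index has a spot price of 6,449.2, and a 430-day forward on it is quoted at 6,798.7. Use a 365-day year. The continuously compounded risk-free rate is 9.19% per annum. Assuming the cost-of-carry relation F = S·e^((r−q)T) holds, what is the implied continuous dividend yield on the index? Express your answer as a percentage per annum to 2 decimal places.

4.71%

From F = S·e^((r−q)T): (r − q) = ln(F/S)/T
ln(6798.7/6449.2) = ln(1.054193) = 0.052776
(r − q) = 0.052776 / (430/365) = 0.044798
q = r − ln(F/S)/T = 0.0919 − 0.044798 = 0.047102
q = 4.71%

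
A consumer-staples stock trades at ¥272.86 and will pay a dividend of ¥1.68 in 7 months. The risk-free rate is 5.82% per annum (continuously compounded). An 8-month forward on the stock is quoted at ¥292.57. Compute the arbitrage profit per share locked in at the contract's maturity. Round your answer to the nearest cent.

PV(dividends) I = 1.68·e^(−0.0582·7/12) = 1.6239
Fair forward F* = (S − I)·e^(rT) = (272.86 − 1.6239)·e^0.038800 = 271.2361 × 1.039563 = 281.9670
Market ¥292.57 > fair 281.9670: forward overpriced → cash-and-carry (borrow at r, buy the stock and collect the dividends, short the forward).
Profit at T = |F_mkt − F*| = |292.57 − 281.9670| = ¥10.60 per share

¥10.60 per share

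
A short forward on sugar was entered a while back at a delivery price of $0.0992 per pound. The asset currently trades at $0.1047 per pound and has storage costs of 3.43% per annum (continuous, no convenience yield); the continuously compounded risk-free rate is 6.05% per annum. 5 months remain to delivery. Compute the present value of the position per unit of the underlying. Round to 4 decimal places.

Current fair forward for the remaining 5 months: F = S·e^((r + u)·T), (r + u) = 0.0605 + 0.0343 = 0.0948
F = 0.1047 · e^(0.0948 × 5/12) = 0.1047 × 1.040290 = 0.1089
Value of long forward = (F − K)·e^(−rT) = (0.1089 − 0.0992) · e^(−0.0605·5/12)
= 0.0097 × 0.975107 = 0.0095
Short position value = −(long value) = -$0.0095

-$0.0095 per pound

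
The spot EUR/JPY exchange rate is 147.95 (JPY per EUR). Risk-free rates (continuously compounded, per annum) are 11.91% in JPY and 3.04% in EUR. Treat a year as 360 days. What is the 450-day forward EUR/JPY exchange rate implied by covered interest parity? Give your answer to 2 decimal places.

165.30

F = S·e^((r_JPY − r_EUR)T) = 147.95 · e^((0.1191 − 0.0304) × 450/360)
= 147.95 · e^0.110875 = 147.95 × 1.117255
F = 165.30 JPY per EUR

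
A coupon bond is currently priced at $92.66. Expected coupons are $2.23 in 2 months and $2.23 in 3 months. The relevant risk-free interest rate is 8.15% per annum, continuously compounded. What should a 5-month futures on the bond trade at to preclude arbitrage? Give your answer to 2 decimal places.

PV(coupons) I = 2.23·e^(−0.0815·2/12) + 2.23·e^(−0.0815·3/12)
I = 2.1999 + 2.1850 = 4.3849
F = (S − I)·e^(rT) = (92.66 − 4.3849) · e^(0.0815·5/12)
= 88.2751 · e^0.033958 = 88.2751 × 1.034541 = $91.32

$91.32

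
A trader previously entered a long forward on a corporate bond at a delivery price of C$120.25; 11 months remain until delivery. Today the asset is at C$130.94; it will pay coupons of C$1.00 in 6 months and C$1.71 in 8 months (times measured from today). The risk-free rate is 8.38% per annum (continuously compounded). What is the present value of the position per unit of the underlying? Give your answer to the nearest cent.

C$17.01

PV(remaining coupons) I = 1.00·e^(−0.0838·6/12) + 1.71·e^(−0.0838·8/12) = 2.5761
Current forward F = (S − I)·e^(rT) = (130.94 − 2.5761)·e^(0.0838·11/12) = 128.3639 × 1.079844 = 138.6130
Value (long) = (F − K)·e^(−rT) = (138.6130 − 120.25) × 0.926060 = 17.0052
Value = C$17.01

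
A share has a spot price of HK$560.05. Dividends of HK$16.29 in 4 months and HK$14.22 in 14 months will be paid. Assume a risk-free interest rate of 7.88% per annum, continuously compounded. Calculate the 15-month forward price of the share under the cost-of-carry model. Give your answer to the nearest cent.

HK$586.20

PV(dividends) I = 16.29·e^(−0.0788·4/12) + 14.22·e^(−0.0788·14/12)
I = 15.8677 + 12.9710 = 28.8387
F = (S − I)·e^(rT) = (560.05 − 28.8387) · e^(0.0788·15/12)
= 531.2113 · e^0.098500 = 531.2113 × 1.103514 = HK$586.20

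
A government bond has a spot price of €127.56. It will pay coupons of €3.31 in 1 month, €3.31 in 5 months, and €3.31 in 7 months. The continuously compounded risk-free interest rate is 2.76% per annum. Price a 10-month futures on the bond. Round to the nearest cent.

PV(coupons) I = 3.31·e^(−0.0276·1/12) + 3.31·e^(−0.0276·5/12) + 3.31·e^(−0.0276·7/12)
I = 3.3024 + 3.2722 + 3.2571 = 9.8317
F = (S − I)·e^(rT) = (127.56 − 9.8317) · e^(0.0276·10/12)
= 117.7283 · e^0.023000 = 117.7283 × 1.023267 = €120.47

€120.47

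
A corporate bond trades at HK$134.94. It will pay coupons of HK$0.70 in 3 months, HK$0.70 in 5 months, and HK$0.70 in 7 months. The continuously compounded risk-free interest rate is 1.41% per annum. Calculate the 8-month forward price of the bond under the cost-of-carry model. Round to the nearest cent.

PV(coupons) I = 0.70·e^(−0.0141·3/12) + 0.70·e^(−0.0141·5/12) + 0.70·e^(−0.0141·7/12)
I = 0.6975 + 0.6959 + 0.6943 = 2.0877
F = (S − I)·e^(rT) = (134.94 − 2.0877) · e^(0.0141·8/12)
= 132.8523 · e^0.009400 = 132.8523 × 1.009444 = HK$134.11

HK$134.11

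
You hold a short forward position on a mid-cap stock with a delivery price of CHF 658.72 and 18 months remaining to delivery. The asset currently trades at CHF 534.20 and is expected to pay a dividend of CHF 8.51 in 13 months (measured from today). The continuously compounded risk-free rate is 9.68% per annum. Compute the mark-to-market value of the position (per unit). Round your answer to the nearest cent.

CHF 43.16

PV(remaining dividends) I = 8.51·e^(−0.0968·13/12) = 7.6628
Current forward F = (S − I)·e^(rT) = (534.20 − 7.6628)·e^(0.0968·18/12) = 526.5372 × 1.156271 = 608.8197
Value (long) = (F − K)·e^(−rT) = (608.8197 − 658.72) × 0.864849 = -43.1562
Short position value = −(long value) = CHF 43.16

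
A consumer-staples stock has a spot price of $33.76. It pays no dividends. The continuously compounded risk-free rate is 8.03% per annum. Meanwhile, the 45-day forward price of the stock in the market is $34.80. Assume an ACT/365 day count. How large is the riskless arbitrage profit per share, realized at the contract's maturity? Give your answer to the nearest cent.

$0.70 per share

Fair forward: F* = S·e^(carry·T), with carry = r = 0.0803
F* = 33.76 · e^(0.0803 × 45/365) = 33.76 · e^0.009900 = 33.76 × 1.009949 = $34.0959
Market $34.80 > fair $34.0959: forward overpriced → cash-and-carry (buy spot, short the forward).
At maturity, profit = |F_mkt − F*| = |34.80 − 34.0959| = $0.70 per share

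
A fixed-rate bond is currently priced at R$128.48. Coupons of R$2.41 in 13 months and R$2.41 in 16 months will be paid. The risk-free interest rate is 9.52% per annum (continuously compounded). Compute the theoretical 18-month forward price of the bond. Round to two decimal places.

PV(coupons) I = 2.41·e^(−0.0952·13/12) + 2.41·e^(−0.0952·16/12)
I = 2.1738 + 2.1227 = 4.2965
F = (S − I)·e^(rT) = (128.48 − 4.2965) · e^(0.0952·18/12)
= 124.1835 · e^0.142800 = 124.1835 × 1.153499 = R$143.25

R$143.25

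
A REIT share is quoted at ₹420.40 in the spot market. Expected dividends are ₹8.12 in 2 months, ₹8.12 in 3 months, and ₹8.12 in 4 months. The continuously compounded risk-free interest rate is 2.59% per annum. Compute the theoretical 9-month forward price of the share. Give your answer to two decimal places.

PV(dividends) I = 8.12·e^(−0.0259·2/12) + 8.12·e^(−0.0259·3/12) + 8.12·e^(−0.0259·4/12)
I = 8.0850 + 8.0676 + 8.0502 = 24.2028
F = (S − I)·e^(rT) = (420.40 − 24.2028) · e^(0.0259·9/12)
= 396.1972 · e^0.019425 = 396.1972 × 1.019615 = ₹403.97

₹403.97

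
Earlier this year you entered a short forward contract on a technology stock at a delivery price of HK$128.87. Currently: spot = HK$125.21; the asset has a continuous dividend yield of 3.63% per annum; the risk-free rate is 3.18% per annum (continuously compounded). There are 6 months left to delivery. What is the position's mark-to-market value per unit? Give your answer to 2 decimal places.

Current fair forward for the remaining 6 months: F = S·e^((r − q)·T), (r − q) = 0.0318 − 0.0363 = -0.0045
F = 125.21 · e^(-0.0045 × 6/12) = 125.21 × 0.997753 = 124.9287
Value of long forward = (F − K)·e^(−rT) = (124.9287 − 128.87) · e^(−0.0318·6/12)
= -3.9413 × 0.984226 = -3.88
Short position value = −(long value) = HK$3.88

HK$3.88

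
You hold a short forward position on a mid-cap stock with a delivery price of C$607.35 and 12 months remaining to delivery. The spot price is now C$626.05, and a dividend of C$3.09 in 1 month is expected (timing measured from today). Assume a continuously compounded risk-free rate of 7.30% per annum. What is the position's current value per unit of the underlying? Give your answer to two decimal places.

PV(remaining dividends) I = 3.09·e^(−0.0730·1/12) = 3.0713
Current forward F = (S − I)·e^(rT) = (626.05 − 3.0713)·e^(0.0730·12/12) = 622.9787 × 1.075731 = 670.1575
Value (long) = (F − K)·e^(−rT) = (670.1575 − 607.35) × 0.929601 = 58.3859
Short position value = −(long value) = -C$58.39

-C$58.39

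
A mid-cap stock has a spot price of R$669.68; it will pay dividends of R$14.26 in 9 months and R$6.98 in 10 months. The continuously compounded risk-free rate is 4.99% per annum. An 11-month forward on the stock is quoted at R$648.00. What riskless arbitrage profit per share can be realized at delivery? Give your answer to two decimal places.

PV(dividends) I = 14.26·e^(−0.0499·9/12) + 6.98·e^(−0.0499·10/12) = 20.4319
Fair forward F* = (S − I)·e^(rT) = (669.68 − 20.4319)·e^0.045742 = 649.2481 × 1.046804 = 679.6355
Market R$648.00 < fair 679.6355: forward underpriced → reverse cash-and-carry (short the stock, invest proceeds at r, pay the dividends, go long the forward).
Profit at T = |F_mkt − F*| = |648.00 − 679.6355| = R$31.64 per share

R$31.64 per share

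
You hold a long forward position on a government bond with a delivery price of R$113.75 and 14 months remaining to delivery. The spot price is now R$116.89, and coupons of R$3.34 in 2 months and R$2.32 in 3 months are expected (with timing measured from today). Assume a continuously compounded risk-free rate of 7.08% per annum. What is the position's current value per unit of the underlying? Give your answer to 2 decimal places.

PV(remaining coupons) I = 3.34·e^(−0.0708·2/12) + 2.32·e^(−0.0708·3/12) = 5.5801
Current forward F = (S − I)·e^(rT) = (116.89 − 5.5801)·e^(0.0708·14/12) = 111.3099 × 1.086107 = 120.8945
Value (long) = (F − K)·e^(−rT) = (120.8945 − 113.75) × 0.920719 = 6.5781
Value = R$6.58

R$6.58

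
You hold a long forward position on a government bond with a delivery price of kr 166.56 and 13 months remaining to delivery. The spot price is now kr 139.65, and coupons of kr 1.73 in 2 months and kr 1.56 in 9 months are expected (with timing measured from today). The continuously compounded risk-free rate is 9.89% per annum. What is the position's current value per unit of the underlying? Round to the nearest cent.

PV(remaining coupons) I = 1.73·e^(−0.0989·2/12) + 1.56·e^(−0.0989·9/12) = 3.1502
Current forward F = (S − I)·e^(rT) = (139.65 − 3.1502)·e^(0.0989·13/12) = 136.4998 × 1.113092 = 151.9368
Value (long) = (F − K)·e^(−rT) = (151.9368 − 166.56) × 0.898398 = -13.1375
Value = -kr 13.14

-kr 13.14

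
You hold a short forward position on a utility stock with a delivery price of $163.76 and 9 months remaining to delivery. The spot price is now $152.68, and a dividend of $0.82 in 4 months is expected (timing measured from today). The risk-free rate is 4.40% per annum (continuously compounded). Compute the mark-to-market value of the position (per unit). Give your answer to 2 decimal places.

$6.57

PV(remaining dividends) I = 0.82·e^(−0.0440·4/12) = 0.8081
Current forward F = (S − I)·e^(rT) = (152.68 − 0.8081)·e^(0.0440·9/12) = 151.8719 × 1.033551 = 156.9674
Value (long) = (F − K)·e^(−rT) = (156.9674 − 163.76) × 0.967539 = -6.5721
Short position value = −(long value) = $6.57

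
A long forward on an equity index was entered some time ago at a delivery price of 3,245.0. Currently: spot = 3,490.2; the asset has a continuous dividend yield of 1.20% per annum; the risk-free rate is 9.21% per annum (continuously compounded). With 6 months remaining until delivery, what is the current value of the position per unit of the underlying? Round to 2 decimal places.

370.37

Current fair forward for the remaining 6 months: F = S·e^((r − q)·T), (r − q) = 0.0921 − 0.0120 = 0.0801
F = 3490.2 · e^(0.0801 × 6/12) = 3490.2 × 1.04086282 = 3632.8194
Value of long forward = (F − K)·e^(−rT) = (3632.8194 − 3245.0) · e^(−0.0921·6/12)
= 387.8194 × 0.95499421 = 370.37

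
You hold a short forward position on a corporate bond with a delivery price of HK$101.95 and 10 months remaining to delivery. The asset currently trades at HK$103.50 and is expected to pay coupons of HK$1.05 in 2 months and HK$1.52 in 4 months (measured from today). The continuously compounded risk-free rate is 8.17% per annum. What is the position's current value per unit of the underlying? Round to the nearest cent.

PV(remaining coupons) I = 1.05·e^(−0.0817·2/12) + 1.52·e^(−0.0817·4/12) = 2.5150
Current forward F = (S − I)·e^(rT) = (103.50 − 2.5150)·e^(0.0817·10/12) = 100.9850 × 1.070455 = 108.0999
Value (long) = (F − K)·e^(−rT) = (108.0999 − 101.95) × 0.934183 = 5.7451
Short position value = −(long value) = -HK$5.75

-HK$5.75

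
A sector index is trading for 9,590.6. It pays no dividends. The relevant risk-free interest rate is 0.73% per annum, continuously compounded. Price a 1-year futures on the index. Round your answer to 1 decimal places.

F = S·e^(rT) = 9590.6 · e^(0.0073 × 1)
= 9590.6 · e^0.007300 = 9590.6 × 1.007327
F = 9,660.9

9,660.9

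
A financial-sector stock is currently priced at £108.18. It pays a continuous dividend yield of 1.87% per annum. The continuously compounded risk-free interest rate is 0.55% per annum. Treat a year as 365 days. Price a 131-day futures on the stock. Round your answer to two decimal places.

F = S·e^((r − q)T) = 108.18 · e^((0.0055 − 0.0187) × 131/365)
= 108.18 · e^-0.004738 = 108.18 × 0.995273
F = £107.67

£107.67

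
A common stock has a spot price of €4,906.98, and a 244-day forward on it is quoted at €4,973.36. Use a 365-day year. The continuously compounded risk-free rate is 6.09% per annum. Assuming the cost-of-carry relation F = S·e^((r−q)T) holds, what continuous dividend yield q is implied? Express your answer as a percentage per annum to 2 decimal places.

From F = S·e^((r−q)T): (r − q) = ln(F/S)/T
ln(4973.36/4906.98) = ln(1.013528) = 0.013437
(r − q) = 0.013437 / (244/365) = 0.020100
q = r − ln(F/S)/T = 0.0609 − 0.020100 = 0.040800
q = 4.08%

4.08%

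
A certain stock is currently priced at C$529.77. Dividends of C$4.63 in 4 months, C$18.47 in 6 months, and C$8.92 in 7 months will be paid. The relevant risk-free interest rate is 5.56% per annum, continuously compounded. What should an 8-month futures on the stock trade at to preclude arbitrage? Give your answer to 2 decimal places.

C$517.46

PV(dividends) I = 4.63·e^(−0.0556·4/12) + 18.47·e^(−0.0556·6/12) + 8.92·e^(−0.0556·7/12)
I = 4.5450 + 17.9636 + 8.6353 = 31.1439
F = (S − I)·e^(rT) = (529.77 − 31.1439) · e^(0.0556·8/12)
= 498.6261 · e^0.037067 = 498.6261 × 1.037763 = C$517.46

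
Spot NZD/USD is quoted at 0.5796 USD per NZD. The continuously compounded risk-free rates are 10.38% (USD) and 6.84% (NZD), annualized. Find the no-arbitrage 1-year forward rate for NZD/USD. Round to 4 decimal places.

F = S·e^((r_USD − r_NZD)T) = 0.5796 · e^((0.1038 − 0.0684) × 1)
= 0.5796 · e^0.035400 = 0.5796 × 1.036034
F = 0.6005 USD per NZD

0.6005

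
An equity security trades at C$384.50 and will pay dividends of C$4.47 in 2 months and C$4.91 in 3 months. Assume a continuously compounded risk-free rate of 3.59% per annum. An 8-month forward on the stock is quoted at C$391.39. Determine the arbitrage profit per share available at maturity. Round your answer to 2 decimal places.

PV(dividends) I = 4.47·e^(−0.0359·2/12) + 4.91·e^(−0.0359·3/12) = 9.3095
Fair forward F* = (S − I)·e^(rT) = (384.50 − 9.3095)·e^0.023933 = 375.1905 × 1.024222 = 384.2784
Market C$391.39 > fair 384.2784: forward overpriced → cash-and-carry (borrow at r, buy the stock and collect the dividends, short the forward).
Profit at T = |F_mkt − F*| = |391.39 − 384.2784| = C$7.11 per share

C$7.11 per share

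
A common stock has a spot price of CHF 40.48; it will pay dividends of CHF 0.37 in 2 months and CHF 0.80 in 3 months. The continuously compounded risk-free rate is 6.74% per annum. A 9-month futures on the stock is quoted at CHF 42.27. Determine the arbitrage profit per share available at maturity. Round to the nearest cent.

CHF 0.90 per share

PV(dividends) I = 0.37·e^(−0.0674·2/12) + 0.80·e^(−0.0674·3/12) = 1.1525
Fair futures F* = (S − I)·e^(rT) = (40.48 − 1.1525)·e^0.050550 = 39.3275 × 1.051849 = 41.3666
Market CHF 42.27 > fair 41.3666: forward overpriced → cash-and-carry (borrow at r, buy the stock and collect the dividends, short the forward).
Profit at T = |F_mkt − F*| = |42.27 − 41.3666| = CHF 0.90 per share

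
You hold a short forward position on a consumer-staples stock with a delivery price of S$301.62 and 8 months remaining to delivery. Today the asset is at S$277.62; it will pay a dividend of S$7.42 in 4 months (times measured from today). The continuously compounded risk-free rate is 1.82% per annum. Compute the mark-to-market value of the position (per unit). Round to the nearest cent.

PV(remaining dividends) I = 7.42·e^(−0.0182·4/12) = 7.3751
Current forward F = (S − I)·e^(rT) = (277.62 − 7.3751)·e^(0.0182·8/12) = 270.2449 × 1.012207 = 273.5438
Value (long) = (F − K)·e^(−rT) = (273.5438 − 301.62) × 0.987940 = -27.7376
Short position value = −(long value) = S$27.74

S$27.74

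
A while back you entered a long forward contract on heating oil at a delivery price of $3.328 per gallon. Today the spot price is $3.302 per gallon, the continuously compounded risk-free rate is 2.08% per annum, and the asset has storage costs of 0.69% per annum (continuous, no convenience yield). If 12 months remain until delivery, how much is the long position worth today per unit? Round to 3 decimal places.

Current fair forward for the remaining 12 months: F = S·e^((r + u)·T), (r + u) = 0.0208 + 0.0069 = 0.0277
F = 3.302 · e^(0.0277 × 12/12) = 3.302 × 1.028087 = 3.3947
Value of long forward = (F − K)·e^(−rT) = (3.3947 − 3.328) · e^(−0.0208·12/12)
= 0.0667 × 0.979415 = 0.065

$0.065 per gallon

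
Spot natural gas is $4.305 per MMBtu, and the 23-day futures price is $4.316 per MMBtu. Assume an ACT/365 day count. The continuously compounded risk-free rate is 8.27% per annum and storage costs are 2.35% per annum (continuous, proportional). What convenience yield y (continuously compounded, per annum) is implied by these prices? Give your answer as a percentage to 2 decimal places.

F = S·e^((r+u−y)T) ⇒ (r+u−y) = ln(F/S)/T
ln(4.316/4.305) = 0.002552; /T ⇒ 0.040499
y = r + u − ln(F/S)/T = 0.0827 + 0.0235 − 0.040499 = 0.065701
y = 6.57%

6.57%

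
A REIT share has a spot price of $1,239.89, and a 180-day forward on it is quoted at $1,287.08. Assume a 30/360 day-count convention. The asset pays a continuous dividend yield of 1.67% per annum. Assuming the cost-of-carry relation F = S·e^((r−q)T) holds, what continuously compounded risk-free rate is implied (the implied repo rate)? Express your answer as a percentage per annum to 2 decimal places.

9.14%

From F = S·e^((r−q)T): (r − q) = ln(F/S)/T
ln(1287.08/1239.89) = ln(1.038060) = 0.037354
(r − q) = 0.037354 / (180/360) = 0.074708
r = ln(F/S)/T + q = 0.074708 + 0.0167 = 0.091408
r = 9.14%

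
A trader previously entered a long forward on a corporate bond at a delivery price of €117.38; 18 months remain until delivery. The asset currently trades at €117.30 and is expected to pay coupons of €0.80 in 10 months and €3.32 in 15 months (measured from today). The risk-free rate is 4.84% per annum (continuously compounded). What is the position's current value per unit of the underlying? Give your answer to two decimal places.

€4.25

PV(remaining coupons) I = 0.80·e^(−0.0484·10/12) + 3.32·e^(−0.0484·15/12) = 3.8935
Current forward F = (S − I)·e^(rT) = (117.30 − 3.8935)·e^(0.0484·18/12) = 113.4065 × 1.075300 = 121.9460
Value (long) = (F − K)·e^(−rT) = (121.9460 − 117.38) × 0.929973 = 4.2463
Value = €4.25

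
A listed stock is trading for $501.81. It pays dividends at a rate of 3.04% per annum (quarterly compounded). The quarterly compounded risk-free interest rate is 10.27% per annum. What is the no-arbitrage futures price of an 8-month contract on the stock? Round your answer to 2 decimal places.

$526.18

F = S · (1+r/4)^(4T) / (1+q/4)^(4T)
= 501.81 × 1.069940 / 1.020395 = 501.81 × 1.048555
F = $526.18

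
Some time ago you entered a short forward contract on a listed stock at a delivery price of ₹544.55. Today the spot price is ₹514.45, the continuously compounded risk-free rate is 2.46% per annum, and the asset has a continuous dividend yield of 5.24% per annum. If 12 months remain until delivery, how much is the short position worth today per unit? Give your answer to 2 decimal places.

₹43.13

Current fair forward for the remaining 12 months: F = S·e^((r − q)·T), (r − q) = 0.0246 − 0.0524 = -0.0278
F = 514.45 · e^(-0.0278 × 12/12) = 514.45 × 0.972583 = 500.3453
Value of long forward = (F − K)·e^(−rT) = (500.3453 − 544.55) · e^(−0.0246·12/12)
= -44.2047 × 0.975700 = -43.13
Short position value = −(long value) = ₹43.13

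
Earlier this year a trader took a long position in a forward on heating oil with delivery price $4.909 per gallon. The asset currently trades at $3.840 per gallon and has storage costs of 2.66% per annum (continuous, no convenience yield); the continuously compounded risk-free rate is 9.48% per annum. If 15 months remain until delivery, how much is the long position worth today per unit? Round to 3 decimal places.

-$0.391 per gallon

Current fair forward for the remaining 15 months: F = S·e^((r + u)·T), (r + u) = 0.0948 + 0.0266 = 0.1214
F = 3.840 · e^(0.1214 × 15/12) = 3.840 × 1.163869 = 4.4693
Value of long forward = (F − K)·e^(−rT) = (4.4693 − 4.909) · e^(−0.0948·15/12)
= -0.4397 × 0.888252 = -0.391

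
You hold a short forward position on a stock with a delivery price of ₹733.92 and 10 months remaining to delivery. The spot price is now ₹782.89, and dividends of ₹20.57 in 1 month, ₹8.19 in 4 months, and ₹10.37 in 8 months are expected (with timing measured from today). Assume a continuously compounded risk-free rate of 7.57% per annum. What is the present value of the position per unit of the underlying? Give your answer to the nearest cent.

PV(remaining dividends) I = 20.57·e^(−0.0757·1/12) + 8.19·e^(−0.0757·4/12) + 10.37·e^(−0.0757·8/12) = 38.2862
Current forward F = (S − I)·e^(rT) = (782.89 − 38.2862)·e^(0.0757·10/12) = 744.6038 × 1.065116 = 793.0894
Value (long) = (F − K)·e^(−rT) = (793.0894 − 733.92) × 0.938865 = 55.5521
Short position value = −(long value) = -₹55.55

-₹55.55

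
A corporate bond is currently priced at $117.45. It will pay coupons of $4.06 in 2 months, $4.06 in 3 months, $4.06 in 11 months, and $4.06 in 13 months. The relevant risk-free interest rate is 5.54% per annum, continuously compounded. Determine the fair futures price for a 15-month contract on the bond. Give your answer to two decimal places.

$109.04

PV(coupons) I = 4.06·e^(−0.0554·2/12) + 4.06·e^(−0.0554·3/12) + 4.06·e^(−0.0554·11/12) + 4.06·e^(−0.0554·13/12)
I = 4.0227 + 4.0042 + 3.8590 + 3.8235 = 15.7094
F = (S − I)·e^(rT) = (117.45 − 15.7094) · e^(0.0554·15/12)
= 101.7406 · e^0.069250 = 101.7406 × 1.071704 = $109.04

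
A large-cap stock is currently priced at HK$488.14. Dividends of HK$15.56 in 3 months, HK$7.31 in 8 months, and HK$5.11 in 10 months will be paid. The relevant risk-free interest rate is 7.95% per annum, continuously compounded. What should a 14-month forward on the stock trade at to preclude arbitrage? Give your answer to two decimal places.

PV(dividends) I = 15.56·e^(−0.0795·3/12) + 7.31·e^(−0.0795·8/12) + 5.11·e^(−0.0795·10/12)
I = 15.2538 + 6.9327 + 4.7824 = 26.9689
F = (S − I)·e^(rT) = (488.14 − 26.9689) · e^(0.0795·14/12)
= 461.1711 · e^0.092750 = 461.1711 × 1.097187 = HK$505.99

HK$505.99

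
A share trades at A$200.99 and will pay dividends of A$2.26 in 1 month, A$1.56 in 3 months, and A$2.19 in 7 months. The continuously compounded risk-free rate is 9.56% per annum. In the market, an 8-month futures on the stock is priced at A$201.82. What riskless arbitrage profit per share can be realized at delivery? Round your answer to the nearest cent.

PV(dividends) I = 2.26·e^(−0.0956·1/12) + 1.56·e^(−0.0956·3/12) + 2.19·e^(−0.0956·7/12) = 5.8364
Fair futures F* = (S − I)·e^(rT) = (200.99 − 5.8364)·e^0.063733 = 195.1536 × 1.065808 = 207.9963
Market A$201.82 < fair 207.9963: forward underpriced → reverse cash-and-carry (short the stock, invest proceeds at r, pay the dividends, go long the forward).
Profit at T = |F_mkt − F*| = |201.82 − 207.9963| = A$6.18 per share

A$6.18 per share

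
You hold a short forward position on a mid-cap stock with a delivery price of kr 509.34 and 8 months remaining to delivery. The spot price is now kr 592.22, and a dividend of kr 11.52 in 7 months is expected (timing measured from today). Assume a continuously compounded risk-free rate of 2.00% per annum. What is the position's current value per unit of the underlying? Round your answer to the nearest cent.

PV(remaining dividends) I = 11.52·e^(−0.0200·7/12) = 11.3864
Current forward F = (S − I)·e^(rT) = (592.22 − 11.3864)·e^(0.0200·8/12) = 580.8336 × 1.013423 = 588.6301
Value (long) = (F − K)·e^(−rT) = (588.6301 − 509.34) × 0.986755 = 78.2399
Short position value = −(long value) = -kr 78.24

-kr 78.24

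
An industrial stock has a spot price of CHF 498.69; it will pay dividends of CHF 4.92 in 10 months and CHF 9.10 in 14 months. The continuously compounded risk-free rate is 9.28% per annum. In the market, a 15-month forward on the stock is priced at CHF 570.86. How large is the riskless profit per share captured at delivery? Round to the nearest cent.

PV(dividends) I = 4.92·e^(−0.0928·10/12) + 9.10·e^(−0.0928·14/12) = 12.7201
Fair forward F* = (S − I)·e^(rT) = (498.69 − 12.7201)·e^0.116000 = 485.9699 × 1.122996 = 545.7423
Market CHF 570.86 > fair 545.7423: forward overpriced → cash-and-carry (borrow at r, buy the stock and collect the dividends, short the forward).
Profit at T = |F_mkt − F*| = |570.86 − 545.7423| = CHF 25.12 per share

CHF 25.12 per share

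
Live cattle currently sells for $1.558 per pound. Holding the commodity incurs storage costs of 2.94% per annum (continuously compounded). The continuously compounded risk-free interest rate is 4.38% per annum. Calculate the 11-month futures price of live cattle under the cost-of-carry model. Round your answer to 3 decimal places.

Net carry = r + u − y = 0.0438 + 0.0294 − 0.0000 = 0.0732
F = S·e^((r+u−y)T) = 1.558 · e^(0.0732 × 11/12) = 1.558 · e^0.067100
= 1.558 × 1.069402 = $1.666 per pound

$1.666 per pound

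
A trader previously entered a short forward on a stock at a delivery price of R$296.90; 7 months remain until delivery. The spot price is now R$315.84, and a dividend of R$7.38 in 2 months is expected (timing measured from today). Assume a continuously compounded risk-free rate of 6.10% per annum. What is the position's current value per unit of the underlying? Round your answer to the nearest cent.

PV(remaining dividends) I = 7.38·e^(−0.0610·2/12) = 7.3054
Current forward F = (S − I)·e^(rT) = (315.84 − 7.3054)·e^(0.0610·7/12) = 308.5346 × 1.036224 = 319.7110
Value (long) = (F − K)·e^(−rT) = (319.7110 − 296.90) × 0.965042 = 22.0136
Short position value = −(long value) = -R$22.01

-R$22.01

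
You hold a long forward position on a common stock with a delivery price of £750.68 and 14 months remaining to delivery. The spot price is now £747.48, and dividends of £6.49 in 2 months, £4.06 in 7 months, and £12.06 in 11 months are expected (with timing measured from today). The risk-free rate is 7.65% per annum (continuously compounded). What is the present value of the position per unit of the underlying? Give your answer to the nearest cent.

PV(remaining dividends) I = 6.49·e^(−0.0765·2/12) + 4.06·e^(−0.0765·7/12) + 12.06·e^(−0.0765·11/12) = 21.5338
Current forward F = (S − I)·e^(rT) = (747.48 − 21.5338)·e^(0.0765·14/12) = 725.9462 × 1.093354 = 793.7162
Value (long) = (F − K)·e^(−rT) = (793.7162 − 750.68) × 0.914617 = 39.3616
Value = £39.36

£39.36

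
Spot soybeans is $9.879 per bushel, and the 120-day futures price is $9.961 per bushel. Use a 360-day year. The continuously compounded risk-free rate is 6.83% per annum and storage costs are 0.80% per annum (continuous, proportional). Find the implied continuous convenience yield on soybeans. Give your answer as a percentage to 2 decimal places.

F = S·e^((r+u−y)T) ⇒ (r+u−y) = ln(F/S)/T
ln(9.961/9.879) = 0.008266; /T ⇒ 0.024798
y = r + u − ln(F/S)/T = 0.0683 + 0.0080 − 0.024798 = 0.051502
y = 5.15%

5.15%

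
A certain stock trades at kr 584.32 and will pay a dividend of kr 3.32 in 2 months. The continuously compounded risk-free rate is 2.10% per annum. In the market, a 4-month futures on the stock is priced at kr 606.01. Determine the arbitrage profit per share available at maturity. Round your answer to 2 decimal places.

kr 20.92 per share

PV(dividends) I = 3.32·e^(−0.0210·2/12) = 3.3084
Fair futures F* = (S − I)·e^(rT) = (584.32 − 3.3084)·e^0.007000 = 581.0116 × 1.007025 = 585.0932
Market kr 606.01 > fair 585.0932: forward overpriced → cash-and-carry (borrow at r, buy the stock and collect the dividends, short the forward).
Profit at T = |F_mkt − F*| = |606.01 − 585.0932| = kr 20.92 per share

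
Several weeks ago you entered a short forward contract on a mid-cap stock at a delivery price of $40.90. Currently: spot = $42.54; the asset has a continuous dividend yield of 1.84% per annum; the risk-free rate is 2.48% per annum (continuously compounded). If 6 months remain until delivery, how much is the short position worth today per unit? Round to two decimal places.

-$1.75

Current fair forward for the remaining 6 months: F = S·e^((r − q)·T), (r − q) = 0.0248 − 0.0184 = 0.0064
F = 42.54 · e^(0.0064 × 6/12) = 42.54 × 1.003205 = 42.6763
Value of long forward = (F − K)·e^(−rT) = (42.6763 − 40.90) · e^(−0.0248·6/12)
= 1.7763 × 0.987677 = 1.75
Short position value = −(long value) = -$1.75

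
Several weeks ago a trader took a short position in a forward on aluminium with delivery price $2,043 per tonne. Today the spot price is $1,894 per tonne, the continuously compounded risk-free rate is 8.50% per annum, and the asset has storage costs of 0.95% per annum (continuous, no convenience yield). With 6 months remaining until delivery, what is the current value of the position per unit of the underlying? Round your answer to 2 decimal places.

Current fair forward for the remaining 6 months: F = S·e^((r + u)·T), (r + u) = 0.0850 + 0.0095 = 0.0945
F = 1894 · e^(0.0945 × 6/12) = 1894 × 1.04838407 = 1985.6394
Value of long forward = (F − K)·e^(−rT) = (1985.6394 − 2043) · e^(−0.0850·6/12)
= -57.3606 × 0.95839047 = -54.97
Short position value = −(long value) = $54.97

$54.97 per tonne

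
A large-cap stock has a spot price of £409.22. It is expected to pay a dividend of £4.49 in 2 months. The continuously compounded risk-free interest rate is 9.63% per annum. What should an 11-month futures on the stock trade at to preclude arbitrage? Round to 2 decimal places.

£442.16

PV(dividends) I = 4.49·e^(−0.0963·2/12)
I = 4.4185
F = (S − I)·e^(rT) = (409.22 − 4.4185) · e^(0.0963·11/12)
= 404.8015 · e^0.088275 = 404.8015 × 1.092288 = £442.16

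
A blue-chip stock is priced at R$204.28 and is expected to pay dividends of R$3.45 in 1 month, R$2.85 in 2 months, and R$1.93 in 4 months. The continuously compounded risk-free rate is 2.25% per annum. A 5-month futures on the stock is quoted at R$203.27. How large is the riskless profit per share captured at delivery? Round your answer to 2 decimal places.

R$5.34 per share

PV(dividends) I = 3.45·e^(−0.0225·1/12) + 2.85·e^(−0.0225·2/12) + 1.93·e^(−0.0225·4/12) = 8.1984
Fair futures F* = (S − I)·e^(rT) = (204.28 − 8.1984)·e^0.009375 = 196.0816 × 1.009419 = 197.9285
Market R$203.27 > fair 197.9285: forward overpriced → cash-and-carry (borrow at r, buy the stock and collect the dividends, short the forward).
Profit at T = |F_mkt − F*| = |203.27 − 197.9285| = R$5.34 per share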